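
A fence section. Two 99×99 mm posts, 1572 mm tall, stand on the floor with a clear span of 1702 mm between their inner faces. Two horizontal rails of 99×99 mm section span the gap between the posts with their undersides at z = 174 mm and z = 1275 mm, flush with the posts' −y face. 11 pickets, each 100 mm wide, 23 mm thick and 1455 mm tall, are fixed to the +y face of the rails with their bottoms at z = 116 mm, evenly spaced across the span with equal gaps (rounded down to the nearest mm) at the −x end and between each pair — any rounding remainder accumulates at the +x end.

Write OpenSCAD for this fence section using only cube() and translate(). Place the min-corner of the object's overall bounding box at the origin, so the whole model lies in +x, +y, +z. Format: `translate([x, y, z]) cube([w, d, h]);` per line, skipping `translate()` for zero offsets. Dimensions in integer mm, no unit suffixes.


cube([99, 99, 1572]);
translate([1801, 0, 0]) cube([99, 99, 1572]);
translate([99, 0, 174]) cube([1702, 99, 99]);
translate([99, 0, 1275]) cube([1702, 99, 99]);
translate([149, 99, 116]) cube([100, 23, 1455]);
translate([299, 99, 116]) cube([100, 23, 1455]);
translate([449, 99, 116]) cube([100, 23, 1455]);
translate([599, 99, 116]) cube([100, 23, 1455]);
translate([749, 99, 116]) cube([100, 23, 1455]);
translate([899, 99, 116]) cube([100, 23, 1455]);
translate([1049, 99, 116]) cube([100, 23, 1455]);
translate([1199, 99, 116]) cube([100, 23, 1455]);
translate([1349, 99, 116]) cube([100, 23, 1455]);
translate([1499, 99, 116]) cube([100, 23, 1455]);
translate([1649, 99, 116]) cube([100, 23, 1455]);


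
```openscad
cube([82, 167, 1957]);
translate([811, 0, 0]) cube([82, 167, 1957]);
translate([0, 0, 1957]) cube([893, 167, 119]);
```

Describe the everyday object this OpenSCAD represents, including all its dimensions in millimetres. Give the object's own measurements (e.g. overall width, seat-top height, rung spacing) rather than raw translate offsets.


A door frame. The clear opening is 729 mm wide and 1957 mm high. Two 82 mm wide jambs, 167 mm deep, stand either side of the opening from the floor to the top of the opening. A 119 mm thick head sits across the top of both jambs, spanning the full outside width of the frame.


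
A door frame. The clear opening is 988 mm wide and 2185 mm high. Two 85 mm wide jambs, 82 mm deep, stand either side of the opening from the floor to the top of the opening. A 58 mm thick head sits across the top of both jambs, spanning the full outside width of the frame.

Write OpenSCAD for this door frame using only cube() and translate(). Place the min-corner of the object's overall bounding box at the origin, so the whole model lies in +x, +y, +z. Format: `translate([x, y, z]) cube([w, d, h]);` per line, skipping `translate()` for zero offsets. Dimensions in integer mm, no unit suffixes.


cube([85, 82, 2185]);
translate([1073, 0, 0]) cube([85, 82, 2185]);
translate([0, 0, 2185]) cube([1158, 82, 58]);


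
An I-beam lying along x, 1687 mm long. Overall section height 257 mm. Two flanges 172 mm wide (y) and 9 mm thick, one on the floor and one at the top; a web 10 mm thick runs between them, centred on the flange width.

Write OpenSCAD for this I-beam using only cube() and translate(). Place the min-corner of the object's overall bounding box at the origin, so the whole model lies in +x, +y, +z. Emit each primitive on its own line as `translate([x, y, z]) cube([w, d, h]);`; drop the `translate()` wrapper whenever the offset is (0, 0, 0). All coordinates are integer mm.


cube([1687, 172, 9]);
translate([0, 81, 9]) cube([1687, 10, 239]);
translate([0, 0, 248]) cube([1687, 172, 9]);


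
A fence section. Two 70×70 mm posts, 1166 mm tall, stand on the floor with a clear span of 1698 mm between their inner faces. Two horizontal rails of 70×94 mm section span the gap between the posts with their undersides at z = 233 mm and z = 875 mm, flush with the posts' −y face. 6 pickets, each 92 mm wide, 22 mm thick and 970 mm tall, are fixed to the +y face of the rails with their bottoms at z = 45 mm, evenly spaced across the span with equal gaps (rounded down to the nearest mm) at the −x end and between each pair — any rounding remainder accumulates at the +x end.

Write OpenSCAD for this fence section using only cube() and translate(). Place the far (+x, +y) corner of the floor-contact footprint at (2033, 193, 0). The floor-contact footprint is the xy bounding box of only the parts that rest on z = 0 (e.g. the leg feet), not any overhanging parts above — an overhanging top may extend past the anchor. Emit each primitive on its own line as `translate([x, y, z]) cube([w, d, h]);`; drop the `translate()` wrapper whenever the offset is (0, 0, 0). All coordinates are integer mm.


translate([195, 123, 0]) cube([70, 70, 1166]);
translate([1963, 123, 0]) cube([70, 70, 1166]);
translate([265, 123, 233]) cube([1698, 70, 94]);
translate([265, 123, 875]) cube([1698, 70, 94]);
translate([428, 193, 45]) cube([92, 22, 970]);
translate([683, 193, 45]) cube([92, 22, 970]);
translate([938, 193, 45]) cube([92, 22, 970]);
translate([1193, 193, 45]) cube([92, 22, 970]);
translate([1448, 193, 45]) cube([92, 22, 970]);
translate([1703, 193, 45]) cube([92, 22, 970]);


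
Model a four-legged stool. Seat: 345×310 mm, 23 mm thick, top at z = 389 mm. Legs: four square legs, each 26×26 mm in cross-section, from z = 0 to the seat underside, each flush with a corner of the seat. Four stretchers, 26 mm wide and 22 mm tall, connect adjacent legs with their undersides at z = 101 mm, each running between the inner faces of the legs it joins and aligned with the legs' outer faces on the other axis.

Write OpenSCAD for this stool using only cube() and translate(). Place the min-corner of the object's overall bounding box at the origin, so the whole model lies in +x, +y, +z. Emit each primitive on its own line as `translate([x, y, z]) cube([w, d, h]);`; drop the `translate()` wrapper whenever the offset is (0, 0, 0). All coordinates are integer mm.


translate([0, 0, 366]) cube([345, 310, 23]);
cube([26, 26, 366]);
translate([319, 0, 0]) cube([26, 26, 366]);
translate([0, 284, 0]) cube([26, 26, 366]);
translate([319, 284, 0]) cube([26, 26, 366]);
translate([26, 0, 101]) cube([293, 26, 22]);
translate([26, 284, 101]) cube([293, 26, 22]);
translate([0, 26, 101]) cube([26, 258, 22]);
translate([319, 26, 101]) cube([26, 258, 22]);


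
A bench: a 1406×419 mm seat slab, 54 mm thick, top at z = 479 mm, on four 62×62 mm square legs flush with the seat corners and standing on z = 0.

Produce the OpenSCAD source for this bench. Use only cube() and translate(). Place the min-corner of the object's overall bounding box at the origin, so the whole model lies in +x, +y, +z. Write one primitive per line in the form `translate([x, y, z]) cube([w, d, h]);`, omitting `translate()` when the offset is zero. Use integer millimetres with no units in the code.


translate([0, 0, 425]) cube([1406, 419, 54]);
cube([62, 62, 425]);
translate([0, 357, 0]) cube([62, 62, 425]);
translate([1344, 0, 0]) cube([62, 62, 425]);
translate([1344, 357, 0]) cube([62, 62, 425]);


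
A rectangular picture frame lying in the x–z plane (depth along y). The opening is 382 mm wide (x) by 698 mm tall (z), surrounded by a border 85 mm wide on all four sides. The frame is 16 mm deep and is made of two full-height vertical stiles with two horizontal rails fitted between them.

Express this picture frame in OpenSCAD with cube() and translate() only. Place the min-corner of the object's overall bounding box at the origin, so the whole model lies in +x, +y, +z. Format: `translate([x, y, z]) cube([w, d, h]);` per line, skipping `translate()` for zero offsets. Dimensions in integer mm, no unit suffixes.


cube([85, 16, 868]);
translate([467, 0, 0]) cube([85, 16, 868]);
translate([85, 0, 0]) cube([382, 16, 85]);
translate([85, 0, 783]) cube([382, 16, 85]);


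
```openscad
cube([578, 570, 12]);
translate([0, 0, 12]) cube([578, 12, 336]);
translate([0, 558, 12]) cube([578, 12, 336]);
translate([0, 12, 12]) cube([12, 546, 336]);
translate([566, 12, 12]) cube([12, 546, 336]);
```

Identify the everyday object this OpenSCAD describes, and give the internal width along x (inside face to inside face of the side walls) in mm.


An open box. The internal width is 554 mm.

A 578×570 base slab with four walls standing on it — an open box. The base is 578 mm wide and the walls are 12 mm thick, so the internal width is 578 − 2 × 12 = 554 mm.


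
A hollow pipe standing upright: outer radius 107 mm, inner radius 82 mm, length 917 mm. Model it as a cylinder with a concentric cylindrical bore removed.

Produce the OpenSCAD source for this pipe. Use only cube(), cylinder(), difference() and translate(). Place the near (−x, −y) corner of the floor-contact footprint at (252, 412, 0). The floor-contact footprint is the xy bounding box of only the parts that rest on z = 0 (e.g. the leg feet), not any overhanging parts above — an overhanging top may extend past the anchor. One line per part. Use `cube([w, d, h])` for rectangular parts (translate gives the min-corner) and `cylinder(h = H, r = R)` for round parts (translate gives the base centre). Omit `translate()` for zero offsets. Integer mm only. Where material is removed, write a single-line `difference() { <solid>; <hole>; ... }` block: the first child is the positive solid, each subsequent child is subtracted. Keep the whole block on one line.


difference() { translate([359, 519, 0]) cylinder(h = 917, r = 107); translate([359, 519, 0]) cylinder(h = 917, r = 82); }


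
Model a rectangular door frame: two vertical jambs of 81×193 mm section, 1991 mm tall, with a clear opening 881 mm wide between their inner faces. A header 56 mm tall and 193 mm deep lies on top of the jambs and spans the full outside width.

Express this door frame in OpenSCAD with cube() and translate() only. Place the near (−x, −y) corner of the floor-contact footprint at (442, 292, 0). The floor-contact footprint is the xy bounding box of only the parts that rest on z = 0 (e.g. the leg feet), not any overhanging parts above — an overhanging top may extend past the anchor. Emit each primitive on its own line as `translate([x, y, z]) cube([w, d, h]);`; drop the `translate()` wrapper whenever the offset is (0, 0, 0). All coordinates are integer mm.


translate([442, 292, 0]) cube([81, 193, 1991]);
translate([1404, 292, 0]) cube([81, 193, 1991]);
translate([442, 292, 1991]) cube([1043, 193, 56]);


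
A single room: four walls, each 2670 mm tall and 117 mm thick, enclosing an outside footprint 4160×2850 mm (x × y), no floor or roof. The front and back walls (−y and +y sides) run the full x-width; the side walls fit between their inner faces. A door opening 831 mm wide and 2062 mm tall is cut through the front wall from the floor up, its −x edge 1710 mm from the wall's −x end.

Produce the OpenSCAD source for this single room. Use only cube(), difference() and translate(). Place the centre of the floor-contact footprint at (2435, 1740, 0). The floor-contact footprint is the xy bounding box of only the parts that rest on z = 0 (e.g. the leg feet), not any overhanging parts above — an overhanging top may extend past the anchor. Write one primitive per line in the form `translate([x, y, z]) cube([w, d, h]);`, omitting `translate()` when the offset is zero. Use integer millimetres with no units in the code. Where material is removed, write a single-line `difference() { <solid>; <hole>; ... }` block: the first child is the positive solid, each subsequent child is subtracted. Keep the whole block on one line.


difference() { translate([355, 315, 0]) cube([4160, 117, 2670]); translate([2065, 315, 0]) cube([831, 117, 2062]); }
translate([355, 3048, 0]) cube([4160, 117, 2670]);
translate([355, 432, 0]) cube([117, 2616, 2670]);
translate([4398, 432, 0]) cube([117, 2616, 2670]);


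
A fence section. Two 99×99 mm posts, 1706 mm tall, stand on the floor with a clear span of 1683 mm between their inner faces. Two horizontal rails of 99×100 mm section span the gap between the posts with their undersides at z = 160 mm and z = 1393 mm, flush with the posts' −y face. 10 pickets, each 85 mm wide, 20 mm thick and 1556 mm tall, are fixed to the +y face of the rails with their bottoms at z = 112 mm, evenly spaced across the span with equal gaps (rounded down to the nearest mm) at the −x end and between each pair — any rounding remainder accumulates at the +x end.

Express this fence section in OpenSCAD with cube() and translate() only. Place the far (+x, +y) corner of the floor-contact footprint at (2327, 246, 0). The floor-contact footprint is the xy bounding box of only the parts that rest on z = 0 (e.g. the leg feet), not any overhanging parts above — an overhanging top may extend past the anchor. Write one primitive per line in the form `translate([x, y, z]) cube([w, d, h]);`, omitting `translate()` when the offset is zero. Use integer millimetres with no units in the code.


translate([446, 147, 0]) cube([99, 99, 1706]);
translate([2228, 147, 0]) cube([99, 99, 1706]);
translate([545, 147, 160]) cube([1683, 99, 100]);
translate([545, 147, 1393]) cube([1683, 99, 100]);
translate([620, 246, 112]) cube([85, 20, 1556]);
translate([780, 246, 112]) cube([85, 20, 1556]);
translate([940, 246, 112]) cube([85, 20, 1556]);
translate([1100, 246, 112]) cube([85, 20, 1556]);
translate([1260, 246, 112]) cube([85, 20, 1556]);
translate([1420, 246, 112]) cube([85, 20, 1556]);
translate([1580, 246, 112]) cube([85, 20, 1556]);
translate([1740, 246, 112]) cube([85, 20, 1556]);
translate([1900, 246, 112]) cube([85, 20, 1556]);
translate([2060, 246, 112]) cube([85, 20, 1556]);


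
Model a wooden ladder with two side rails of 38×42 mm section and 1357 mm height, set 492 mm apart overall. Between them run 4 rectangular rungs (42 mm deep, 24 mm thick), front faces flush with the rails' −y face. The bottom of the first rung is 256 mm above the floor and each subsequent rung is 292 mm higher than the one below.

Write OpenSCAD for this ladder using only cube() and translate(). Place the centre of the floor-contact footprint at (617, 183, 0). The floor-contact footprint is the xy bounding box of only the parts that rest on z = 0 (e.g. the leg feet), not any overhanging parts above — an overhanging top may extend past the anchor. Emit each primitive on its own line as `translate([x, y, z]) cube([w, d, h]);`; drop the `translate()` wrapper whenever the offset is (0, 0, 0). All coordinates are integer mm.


translate([371, 162, 0]) cube([38, 42, 1357]);
translate([825, 162, 0]) cube([38, 42, 1357]);
translate([409, 162, 256]) cube([416, 42, 24]);
translate([409, 162, 548]) cube([416, 42, 24]);
translate([409, 162, 840]) cube([416, 42, 24]);
translate([409, 162, 1132]) cube([416, 42, 24]);


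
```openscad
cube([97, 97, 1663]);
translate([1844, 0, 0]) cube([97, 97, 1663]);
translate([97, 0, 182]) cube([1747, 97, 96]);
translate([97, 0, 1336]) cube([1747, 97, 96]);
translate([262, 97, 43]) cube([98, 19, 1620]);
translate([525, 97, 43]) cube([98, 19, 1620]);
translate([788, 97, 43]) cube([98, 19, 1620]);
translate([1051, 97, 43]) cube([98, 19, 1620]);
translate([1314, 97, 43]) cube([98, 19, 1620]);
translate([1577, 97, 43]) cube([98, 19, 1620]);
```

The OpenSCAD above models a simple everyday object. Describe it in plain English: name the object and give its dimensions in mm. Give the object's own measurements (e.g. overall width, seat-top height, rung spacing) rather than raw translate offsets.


A fence section. Two 97×97 mm posts, 1663 mm tall, stand on the floor with a clear span of 1747 mm between their inner faces. Two horizontal rails of 97×96 mm section span the gap between the posts with their undersides at z = 182 mm and z = 1336 mm, flush with the posts' −y face. 6 pickets, each 98 mm wide, 19 mm thick and 1620 mm tall, are fixed to the +y face of the rails with their bottoms at z = 43 mm, spaced across the span with a 165 mm gap after the −x post and between neighbouring pickets, with 169 mm left before the +x post.


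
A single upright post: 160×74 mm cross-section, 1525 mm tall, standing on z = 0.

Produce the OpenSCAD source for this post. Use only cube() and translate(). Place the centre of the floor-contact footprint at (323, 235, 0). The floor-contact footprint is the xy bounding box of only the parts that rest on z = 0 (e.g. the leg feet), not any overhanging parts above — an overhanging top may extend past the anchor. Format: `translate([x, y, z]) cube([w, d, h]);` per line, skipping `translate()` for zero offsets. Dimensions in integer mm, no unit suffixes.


translate([243, 198, 0]) cube([160, 74, 1525]);


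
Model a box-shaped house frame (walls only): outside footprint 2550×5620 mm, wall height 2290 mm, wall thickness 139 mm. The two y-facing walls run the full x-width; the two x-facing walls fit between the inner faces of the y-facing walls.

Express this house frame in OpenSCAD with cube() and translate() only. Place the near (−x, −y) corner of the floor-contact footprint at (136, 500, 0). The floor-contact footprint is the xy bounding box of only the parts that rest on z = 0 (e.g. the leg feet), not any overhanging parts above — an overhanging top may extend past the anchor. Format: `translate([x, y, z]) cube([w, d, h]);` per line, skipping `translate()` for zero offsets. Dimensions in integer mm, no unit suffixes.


translate([136, 500, 0]) cube([2550, 139, 2290]);
translate([136, 5981, 0]) cube([2550, 139, 2290]);
translate([136, 639, 0]) cube([139, 5342, 2290]);
translate([2547, 639, 0]) cube([139, 5342, 2290]);


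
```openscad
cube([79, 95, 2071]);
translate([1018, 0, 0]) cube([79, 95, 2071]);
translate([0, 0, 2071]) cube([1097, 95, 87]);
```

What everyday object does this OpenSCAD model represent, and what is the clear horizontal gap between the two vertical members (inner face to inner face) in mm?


A door frame. The clear opening width is 939 mm.

Two 2071 mm tall posts with a header on top — a door frame. The left jamb is 79 mm wide at x = 0; the right jamb starts at x = 1018. The clear opening is 1018 − 79 = 939 mm.


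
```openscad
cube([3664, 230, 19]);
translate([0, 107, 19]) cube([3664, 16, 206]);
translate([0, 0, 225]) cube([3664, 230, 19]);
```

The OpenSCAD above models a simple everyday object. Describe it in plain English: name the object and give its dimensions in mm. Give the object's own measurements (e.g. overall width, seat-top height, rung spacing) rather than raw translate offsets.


An I-beam lying along x, 3664 mm long. Overall section height 244 mm. Two flanges 230 mm wide (y) and 19 mm thick, one on the floor and one at the top; a web 16 mm thick runs between them, centred on the flange width.


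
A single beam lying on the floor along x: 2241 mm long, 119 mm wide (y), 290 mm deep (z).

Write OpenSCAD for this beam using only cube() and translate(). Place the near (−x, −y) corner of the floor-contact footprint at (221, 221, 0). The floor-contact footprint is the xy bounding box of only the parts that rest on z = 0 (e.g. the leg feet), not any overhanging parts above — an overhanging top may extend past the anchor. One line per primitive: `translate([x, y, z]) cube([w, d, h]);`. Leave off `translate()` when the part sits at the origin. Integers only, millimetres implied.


translate([221, 221, 0]) cube([2241, 119, 290]);


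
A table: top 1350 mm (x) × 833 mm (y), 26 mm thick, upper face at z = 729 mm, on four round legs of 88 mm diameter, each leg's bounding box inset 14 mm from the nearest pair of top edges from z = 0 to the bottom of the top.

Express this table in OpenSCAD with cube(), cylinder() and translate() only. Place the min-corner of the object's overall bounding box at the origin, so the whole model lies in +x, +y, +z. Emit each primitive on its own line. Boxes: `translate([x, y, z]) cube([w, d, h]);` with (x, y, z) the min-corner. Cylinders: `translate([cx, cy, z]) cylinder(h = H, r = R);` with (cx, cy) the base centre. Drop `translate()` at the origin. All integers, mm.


translate([0, 0, 703]) cube([1350, 833, 26]);
translate([58, 58, 0]) cylinder(h = 703, r = 44);
translate([1292, 58, 0]) cylinder(h = 703, r = 44);
translate([58, 775, 0]) cylinder(h = 703, r = 44);
translate([1292, 775, 0]) cylinder(h = 703, r = 44);


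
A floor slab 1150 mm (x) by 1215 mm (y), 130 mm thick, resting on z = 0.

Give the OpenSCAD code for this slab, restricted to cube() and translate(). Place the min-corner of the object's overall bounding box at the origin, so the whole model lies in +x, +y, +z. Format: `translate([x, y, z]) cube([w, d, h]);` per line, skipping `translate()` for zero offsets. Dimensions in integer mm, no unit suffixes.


cube([1150, 1215, 130]);


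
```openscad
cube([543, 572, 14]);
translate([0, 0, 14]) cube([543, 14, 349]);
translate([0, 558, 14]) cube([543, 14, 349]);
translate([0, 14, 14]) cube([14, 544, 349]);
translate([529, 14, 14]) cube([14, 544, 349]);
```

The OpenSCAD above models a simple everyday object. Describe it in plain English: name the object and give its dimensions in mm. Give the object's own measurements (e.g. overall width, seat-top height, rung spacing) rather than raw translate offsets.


An open-topped rectangular box: outside dimensions 543×572×363 mm, with a uniform wall and base thickness of 14 mm. The base is a full 543×572 slab on the floor; four walls sit on top of the base. The front and back walls (the −y and +y sides) span the full width; the two side walls fit between them.


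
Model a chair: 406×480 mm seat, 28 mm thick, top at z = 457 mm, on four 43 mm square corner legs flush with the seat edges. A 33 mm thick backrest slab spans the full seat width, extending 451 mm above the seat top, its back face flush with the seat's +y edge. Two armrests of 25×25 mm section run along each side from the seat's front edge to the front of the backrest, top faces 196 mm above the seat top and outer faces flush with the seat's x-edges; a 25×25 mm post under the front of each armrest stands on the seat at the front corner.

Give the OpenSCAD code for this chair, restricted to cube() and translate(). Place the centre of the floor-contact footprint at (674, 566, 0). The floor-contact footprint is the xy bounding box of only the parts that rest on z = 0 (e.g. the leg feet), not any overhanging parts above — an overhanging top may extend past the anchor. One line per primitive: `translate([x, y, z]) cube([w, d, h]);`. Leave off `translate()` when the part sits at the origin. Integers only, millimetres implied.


translate([471, 326, 429]) cube([406, 480, 28]);
translate([471, 326, 0]) cube([43, 43, 429]);
translate([834, 326, 0]) cube([43, 43, 429]);
translate([471, 763, 0]) cube([43, 43, 429]);
translate([834, 763, 0]) cube([43, 43, 429]);
translate([471, 773, 457]) cube([406, 33, 451]);
translate([471, 326, 628]) cube([25, 447, 25]);
translate([852, 326, 628]) cube([25, 447, 25]);
translate([471, 326, 457]) cube([25, 25, 171]);
translate([852, 326, 457]) cube([25, 25, 171]);


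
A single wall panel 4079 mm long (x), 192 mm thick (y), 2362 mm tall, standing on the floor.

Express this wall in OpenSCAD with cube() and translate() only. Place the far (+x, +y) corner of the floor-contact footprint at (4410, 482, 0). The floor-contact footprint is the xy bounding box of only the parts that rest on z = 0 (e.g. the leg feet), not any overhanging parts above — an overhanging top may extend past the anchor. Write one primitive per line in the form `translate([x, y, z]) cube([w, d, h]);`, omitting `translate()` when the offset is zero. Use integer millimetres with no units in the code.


translate([331, 290, 0]) cube([4079, 192, 2362]);


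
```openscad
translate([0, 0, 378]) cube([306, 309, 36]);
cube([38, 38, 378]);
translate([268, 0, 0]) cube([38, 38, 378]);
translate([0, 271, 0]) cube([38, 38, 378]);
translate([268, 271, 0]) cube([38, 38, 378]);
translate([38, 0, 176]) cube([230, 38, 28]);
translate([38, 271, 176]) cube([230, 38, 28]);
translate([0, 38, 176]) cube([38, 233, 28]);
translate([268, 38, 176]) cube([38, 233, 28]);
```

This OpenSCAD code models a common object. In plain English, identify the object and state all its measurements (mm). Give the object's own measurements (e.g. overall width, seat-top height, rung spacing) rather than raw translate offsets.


A four-legged stool. The seat is a 306×309×36 mm slab whose top surface is at z = 414 mm; four square legs, each 38×38 mm in cross-section, run from the floor (z = 0) to the underside of the seat, each flush with a corner of the seat. Four stretchers, 38 mm wide and 28 mm tall, connect adjacent legs with their undersides at z = 176 mm, each running between the inner faces of the legs it joins and aligned with the legs' outer faces on the other axis.


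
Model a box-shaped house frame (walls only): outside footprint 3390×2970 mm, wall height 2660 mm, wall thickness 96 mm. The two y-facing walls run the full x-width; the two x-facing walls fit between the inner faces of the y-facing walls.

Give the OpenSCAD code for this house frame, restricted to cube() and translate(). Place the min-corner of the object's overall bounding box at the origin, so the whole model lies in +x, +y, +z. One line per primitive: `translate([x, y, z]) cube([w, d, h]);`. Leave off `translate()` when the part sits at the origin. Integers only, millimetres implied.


cube([3390, 96, 2660]);
translate([0, 2874, 0]) cube([3390, 96, 2660]);
translate([0, 96, 0]) cube([96, 2778, 2660]);
translate([3294, 96, 0]) cube([96, 2778, 2660]);


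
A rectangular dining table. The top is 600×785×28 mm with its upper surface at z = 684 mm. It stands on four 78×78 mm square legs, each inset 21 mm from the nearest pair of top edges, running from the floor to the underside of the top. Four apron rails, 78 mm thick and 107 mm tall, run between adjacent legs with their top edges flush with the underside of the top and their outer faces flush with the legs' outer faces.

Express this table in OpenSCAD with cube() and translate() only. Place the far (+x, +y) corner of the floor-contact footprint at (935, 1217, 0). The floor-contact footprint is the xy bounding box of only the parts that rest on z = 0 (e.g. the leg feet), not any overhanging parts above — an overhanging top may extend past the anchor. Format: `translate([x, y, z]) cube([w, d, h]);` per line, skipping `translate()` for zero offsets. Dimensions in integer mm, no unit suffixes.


translate([356, 453, 656]) cube([600, 785, 28]);
translate([377, 474, 0]) cube([78, 78, 656]);
translate([857, 474, 0]) cube([78, 78, 656]);
translate([377, 1139, 0]) cube([78, 78, 656]);
translate([857, 1139, 0]) cube([78, 78, 656]);
translate([455, 474, 549]) cube([402, 78, 107]);
translate([455, 1139, 549]) cube([402, 78, 107]);
translate([377, 552, 549]) cube([78, 587, 107]);
translate([857, 552, 549]) cube([78, 587, 107]);


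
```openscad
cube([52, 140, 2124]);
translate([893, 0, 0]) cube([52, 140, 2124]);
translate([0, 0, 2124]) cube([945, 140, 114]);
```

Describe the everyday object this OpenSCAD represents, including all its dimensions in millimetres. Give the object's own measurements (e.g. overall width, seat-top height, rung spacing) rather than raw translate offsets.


A door frame. The clear opening is 841 mm wide and 2124 mm high. Two 52 mm wide jambs, 140 mm deep, stand either side of the opening from the floor to the top of the opening. A 114 mm thick head sits across the top of both jambs, spanning the full outside width of the frame.


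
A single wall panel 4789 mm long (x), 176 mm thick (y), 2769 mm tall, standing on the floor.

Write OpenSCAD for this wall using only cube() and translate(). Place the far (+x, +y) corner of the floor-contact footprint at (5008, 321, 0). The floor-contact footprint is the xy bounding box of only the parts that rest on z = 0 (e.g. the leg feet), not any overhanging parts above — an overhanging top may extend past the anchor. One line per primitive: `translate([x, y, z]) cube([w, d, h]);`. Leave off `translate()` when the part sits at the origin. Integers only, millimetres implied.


translate([219, 145, 0]) cube([4789, 176, 2769]);


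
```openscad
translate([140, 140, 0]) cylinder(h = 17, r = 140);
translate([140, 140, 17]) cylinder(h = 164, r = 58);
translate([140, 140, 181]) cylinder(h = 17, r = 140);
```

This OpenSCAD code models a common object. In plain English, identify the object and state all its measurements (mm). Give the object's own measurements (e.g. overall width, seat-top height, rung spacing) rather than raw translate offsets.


A spool: two coaxial disc flanges of radius 140 mm and thickness 17 mm, joined by a core cylinder of radius 58 mm and height 164 mm. The lower flange rests on z = 0 and the three cylinders share a vertical axis.


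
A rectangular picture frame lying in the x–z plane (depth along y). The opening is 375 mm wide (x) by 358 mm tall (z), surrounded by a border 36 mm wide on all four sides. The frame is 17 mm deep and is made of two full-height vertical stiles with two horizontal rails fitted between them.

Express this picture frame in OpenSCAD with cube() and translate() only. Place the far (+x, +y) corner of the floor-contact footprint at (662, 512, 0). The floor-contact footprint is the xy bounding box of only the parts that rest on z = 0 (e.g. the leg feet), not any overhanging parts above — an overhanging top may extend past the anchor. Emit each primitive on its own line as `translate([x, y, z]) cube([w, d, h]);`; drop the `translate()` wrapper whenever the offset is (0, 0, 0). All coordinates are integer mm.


translate([215, 495, 0]) cube([36, 17, 430]);
translate([626, 495, 0]) cube([36, 17, 430]);
translate([251, 495, 0]) cube([375, 17, 36]);
translate([251, 495, 394]) cube([375, 17, 36]);


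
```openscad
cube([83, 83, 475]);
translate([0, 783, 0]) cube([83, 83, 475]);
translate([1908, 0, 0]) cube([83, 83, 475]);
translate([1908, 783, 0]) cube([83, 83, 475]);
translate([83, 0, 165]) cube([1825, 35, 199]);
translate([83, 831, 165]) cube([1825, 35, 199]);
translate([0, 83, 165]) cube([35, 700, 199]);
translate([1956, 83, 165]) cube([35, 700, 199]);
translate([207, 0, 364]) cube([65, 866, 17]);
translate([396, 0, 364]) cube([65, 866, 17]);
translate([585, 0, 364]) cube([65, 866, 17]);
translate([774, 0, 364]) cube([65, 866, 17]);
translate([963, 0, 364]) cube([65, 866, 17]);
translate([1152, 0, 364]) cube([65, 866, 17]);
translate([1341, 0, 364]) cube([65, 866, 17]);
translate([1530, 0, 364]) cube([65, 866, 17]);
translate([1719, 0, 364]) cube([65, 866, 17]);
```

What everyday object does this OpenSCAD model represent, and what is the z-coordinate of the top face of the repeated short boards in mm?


A bed frame. The slat-top height is 381 mm.

Four posts, four rails, and a row of slats — a bed frame. Slats sit on the rails at z = 165 + 199 = 364; with slat thickness 17, the top is 381 mm.


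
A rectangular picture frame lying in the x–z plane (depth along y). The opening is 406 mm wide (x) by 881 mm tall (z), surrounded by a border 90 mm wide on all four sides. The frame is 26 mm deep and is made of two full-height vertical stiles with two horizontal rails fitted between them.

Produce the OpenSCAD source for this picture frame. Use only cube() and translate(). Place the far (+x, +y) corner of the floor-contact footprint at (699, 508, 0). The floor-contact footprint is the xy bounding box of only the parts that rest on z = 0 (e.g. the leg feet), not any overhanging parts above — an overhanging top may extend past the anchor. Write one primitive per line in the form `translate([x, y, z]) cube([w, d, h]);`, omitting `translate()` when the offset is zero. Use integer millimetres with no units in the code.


translate([113, 482, 0]) cube([90, 26, 1061]);
translate([609, 482, 0]) cube([90, 26, 1061]);
translate([203, 482, 0]) cube([406, 26, 90]);
translate([203, 482, 971]) cube([406, 26, 90]);


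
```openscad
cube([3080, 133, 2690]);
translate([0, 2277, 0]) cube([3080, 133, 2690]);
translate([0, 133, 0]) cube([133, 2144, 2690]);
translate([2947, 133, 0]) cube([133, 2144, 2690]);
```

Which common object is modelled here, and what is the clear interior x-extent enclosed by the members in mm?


A house (or room) frame. The interior width is 2814 mm.

Four 2690 mm walls enclosing a rectangle with no floor or roof — a room or house frame. Outside width is 3080 mm and wall thickness is 133 mm, so the interior width is 3080 − 2 × 133 = 2814 mm.


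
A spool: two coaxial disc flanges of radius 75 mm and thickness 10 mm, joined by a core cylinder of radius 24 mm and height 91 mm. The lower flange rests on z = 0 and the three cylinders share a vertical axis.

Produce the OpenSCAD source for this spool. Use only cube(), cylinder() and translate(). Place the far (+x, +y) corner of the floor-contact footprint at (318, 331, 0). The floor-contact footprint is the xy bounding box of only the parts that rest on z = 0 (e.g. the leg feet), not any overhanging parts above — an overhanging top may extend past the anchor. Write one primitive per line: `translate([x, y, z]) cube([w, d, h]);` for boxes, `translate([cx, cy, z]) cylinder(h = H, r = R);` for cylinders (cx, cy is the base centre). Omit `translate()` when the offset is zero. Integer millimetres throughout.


translate([243, 256, 0]) cylinder(h = 10, r = 75);
translate([243, 256, 10]) cylinder(h = 91, r = 24);
translate([243, 256, 101]) cylinder(h = 10, r = 75);


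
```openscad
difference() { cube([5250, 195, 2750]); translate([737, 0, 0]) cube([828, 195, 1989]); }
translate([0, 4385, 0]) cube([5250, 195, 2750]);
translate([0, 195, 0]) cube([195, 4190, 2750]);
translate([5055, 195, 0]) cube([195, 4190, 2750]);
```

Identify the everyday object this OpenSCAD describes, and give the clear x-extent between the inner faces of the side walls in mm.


A single room. The interior width is 4860 mm.

Four walls enclosing a rectangle with a door in the front wall — a room. Outside width 5250 minus two 195 mm walls gives 4860 mm.


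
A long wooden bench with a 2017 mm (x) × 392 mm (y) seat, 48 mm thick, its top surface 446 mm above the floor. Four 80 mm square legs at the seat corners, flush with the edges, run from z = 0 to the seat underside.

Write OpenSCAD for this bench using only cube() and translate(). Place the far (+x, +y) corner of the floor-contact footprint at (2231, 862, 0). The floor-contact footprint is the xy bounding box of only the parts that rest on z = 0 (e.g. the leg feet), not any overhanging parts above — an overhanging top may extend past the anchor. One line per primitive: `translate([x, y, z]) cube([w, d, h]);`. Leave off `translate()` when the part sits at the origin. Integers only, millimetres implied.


translate([214, 470, 398]) cube([2017, 392, 48]);
translate([214, 470, 0]) cube([80, 80, 398]);
translate([214, 782, 0]) cube([80, 80, 398]);
translate([2151, 470, 0]) cube([80, 80, 398]);
translate([2151, 782, 0]) cube([80, 80, 398]);


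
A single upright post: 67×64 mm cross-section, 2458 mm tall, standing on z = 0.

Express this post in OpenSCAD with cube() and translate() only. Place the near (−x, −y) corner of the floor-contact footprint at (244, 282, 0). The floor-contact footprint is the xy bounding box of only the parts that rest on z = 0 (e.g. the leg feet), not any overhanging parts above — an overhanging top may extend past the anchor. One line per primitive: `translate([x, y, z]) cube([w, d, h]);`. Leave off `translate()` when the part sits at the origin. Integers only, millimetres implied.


translate([244, 282, 0]) cube([67, 64, 2458]);


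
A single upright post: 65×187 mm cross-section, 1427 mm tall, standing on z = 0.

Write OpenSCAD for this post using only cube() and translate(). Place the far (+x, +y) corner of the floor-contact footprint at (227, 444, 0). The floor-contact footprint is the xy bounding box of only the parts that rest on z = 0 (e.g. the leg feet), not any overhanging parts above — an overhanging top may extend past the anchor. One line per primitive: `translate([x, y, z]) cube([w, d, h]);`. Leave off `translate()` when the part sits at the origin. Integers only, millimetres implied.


translate([162, 257, 0]) cube([65, 187, 1427]);


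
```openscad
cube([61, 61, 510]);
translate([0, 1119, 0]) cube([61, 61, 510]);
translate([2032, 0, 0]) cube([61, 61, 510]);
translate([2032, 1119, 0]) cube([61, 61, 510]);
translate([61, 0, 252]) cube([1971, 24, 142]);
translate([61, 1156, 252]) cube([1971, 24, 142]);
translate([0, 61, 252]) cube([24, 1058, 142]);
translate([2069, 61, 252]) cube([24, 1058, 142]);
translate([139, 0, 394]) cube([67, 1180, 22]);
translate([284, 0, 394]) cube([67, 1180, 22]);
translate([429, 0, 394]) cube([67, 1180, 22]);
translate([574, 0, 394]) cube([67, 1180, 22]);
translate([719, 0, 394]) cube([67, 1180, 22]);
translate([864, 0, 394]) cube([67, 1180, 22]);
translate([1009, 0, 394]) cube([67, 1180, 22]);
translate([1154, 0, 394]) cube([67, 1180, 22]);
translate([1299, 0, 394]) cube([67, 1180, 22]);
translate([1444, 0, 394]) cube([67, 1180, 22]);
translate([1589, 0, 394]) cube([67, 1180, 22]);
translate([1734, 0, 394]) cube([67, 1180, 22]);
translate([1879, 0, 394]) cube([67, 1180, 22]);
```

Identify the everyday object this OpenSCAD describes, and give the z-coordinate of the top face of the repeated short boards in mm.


A bed frame. The slat-top height is 416 mm.

Four posts, four rails, and a row of slats — a bed frame. Slats sit on the rails at z = 252 + 142 = 394; with slat thickness 22, the top is 416 mm.


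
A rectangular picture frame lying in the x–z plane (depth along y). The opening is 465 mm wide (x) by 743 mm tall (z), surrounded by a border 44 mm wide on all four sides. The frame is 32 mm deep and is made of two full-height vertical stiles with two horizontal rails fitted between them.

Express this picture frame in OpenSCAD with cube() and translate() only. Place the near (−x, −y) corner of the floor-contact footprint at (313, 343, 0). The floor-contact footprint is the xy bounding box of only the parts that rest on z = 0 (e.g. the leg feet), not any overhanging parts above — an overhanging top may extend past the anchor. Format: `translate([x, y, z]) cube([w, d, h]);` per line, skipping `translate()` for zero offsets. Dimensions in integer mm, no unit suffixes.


translate([313, 343, 0]) cube([44, 32, 831]);
translate([822, 343, 0]) cube([44, 32, 831]);
translate([357, 343, 0]) cube([465, 32, 44]);
translate([357, 343, 787]) cube([465, 32, 44]);


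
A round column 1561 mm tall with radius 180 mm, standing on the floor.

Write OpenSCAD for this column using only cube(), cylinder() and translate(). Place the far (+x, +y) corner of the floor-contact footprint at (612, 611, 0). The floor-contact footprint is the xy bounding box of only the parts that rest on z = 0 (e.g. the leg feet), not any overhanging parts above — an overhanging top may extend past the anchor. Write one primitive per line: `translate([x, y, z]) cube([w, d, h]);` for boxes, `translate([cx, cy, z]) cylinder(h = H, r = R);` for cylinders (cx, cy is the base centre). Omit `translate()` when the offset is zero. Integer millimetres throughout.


translate([432, 431, 0]) cylinder(h = 1561, r = 180);


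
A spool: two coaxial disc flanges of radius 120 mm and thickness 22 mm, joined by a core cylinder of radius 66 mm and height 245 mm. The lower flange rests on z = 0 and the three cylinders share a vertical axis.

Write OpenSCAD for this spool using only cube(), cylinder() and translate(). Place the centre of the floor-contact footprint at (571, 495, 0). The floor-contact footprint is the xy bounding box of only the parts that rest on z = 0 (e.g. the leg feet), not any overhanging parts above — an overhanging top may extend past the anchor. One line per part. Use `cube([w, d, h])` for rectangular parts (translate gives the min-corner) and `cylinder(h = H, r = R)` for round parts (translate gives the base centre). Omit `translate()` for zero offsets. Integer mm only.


translate([571, 495, 0]) cylinder(h = 22, r = 120);
translate([571, 495, 22]) cylinder(h = 245, r = 66);
translate([571, 495, 267]) cylinder(h = 22, r = 120);
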